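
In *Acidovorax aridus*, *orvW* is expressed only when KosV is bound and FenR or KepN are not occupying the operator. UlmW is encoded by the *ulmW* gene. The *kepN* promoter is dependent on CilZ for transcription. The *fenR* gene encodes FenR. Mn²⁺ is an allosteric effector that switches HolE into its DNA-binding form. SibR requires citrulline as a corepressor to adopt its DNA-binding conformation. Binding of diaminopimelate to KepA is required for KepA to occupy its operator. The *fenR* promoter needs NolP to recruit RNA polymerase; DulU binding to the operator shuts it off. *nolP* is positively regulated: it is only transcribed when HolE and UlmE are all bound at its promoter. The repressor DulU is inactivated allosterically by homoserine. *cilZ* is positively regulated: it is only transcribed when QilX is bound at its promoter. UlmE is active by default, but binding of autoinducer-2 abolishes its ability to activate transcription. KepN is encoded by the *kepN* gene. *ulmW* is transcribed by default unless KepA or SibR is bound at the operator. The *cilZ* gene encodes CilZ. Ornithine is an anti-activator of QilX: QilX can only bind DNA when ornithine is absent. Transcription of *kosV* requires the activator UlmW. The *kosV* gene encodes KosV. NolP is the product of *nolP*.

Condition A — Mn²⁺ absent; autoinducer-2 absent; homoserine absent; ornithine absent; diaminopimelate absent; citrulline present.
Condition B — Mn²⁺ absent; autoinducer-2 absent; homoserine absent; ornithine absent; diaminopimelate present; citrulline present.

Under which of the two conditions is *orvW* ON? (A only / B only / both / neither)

neither

Condition A:
Mn²⁺ is absent, so HolE is inactive.
Autoinducer-2 is absent, so UlmE is active.
Required activator HolE is absent, so *nolP* is not transcribed.
So NolP is not produced.
Homoserine is absent, so DulU is active.
With repressor DulU bound, *fenR* is not transcribed.
So FenR is not produced.
Ornithine is absent, so QilX is active.
No repressor is bound and QilX is active, so *cilZ* is transcribed.
So CilZ is produced and active.
No repressor is bound and CilZ is active, so *kepN* is transcribed.
So KepN is produced and active.
Diaminopimelate is absent, so KepA is inactive.
Citrulline is present, so SibR is active.
With repressor SibR bound, *ulmW* is not transcribed.
So UlmW is not produced.
Required activator UlmW is absent, so *kosV* is not transcribed.
So KosV is not produced.
With repressor KepN bound, *orvW* is not transcribed.
→ *orvW* is OFF in A.
Condition B:
Mn²⁺ is absent, so HolE is inactive.
Autoinducer-2 is absent, so UlmE is active.
Required activator HolE is absent, so *nolP* is not transcribed.
So NolP is not produced.
Homoserine is absent, so DulU is active.
With repressor DulU bound, *fenR* is not transcribed.
So FenR is not produced.
Ornithine is absent, so QilX is active.
No repressor is bound and QilX is active, so *cilZ* is transcribed.
So CilZ is produced and active.
No repressor is bound and CilZ is active, so *kepN* is transcribed.
So KepN is produced and active.
Diaminopimelate is present, so KepA is active.
Citrulline is present, so SibR is active.
With repressor KepA bound, *ulmW* is not transcribed.
So UlmW is not produced.
Required activator UlmW is absent, so *kosV* is not transcribed.
So KosV is not produced.
With repressor KepN bound, *orvW* is not transcribed.
→ *orvW* is OFF in B.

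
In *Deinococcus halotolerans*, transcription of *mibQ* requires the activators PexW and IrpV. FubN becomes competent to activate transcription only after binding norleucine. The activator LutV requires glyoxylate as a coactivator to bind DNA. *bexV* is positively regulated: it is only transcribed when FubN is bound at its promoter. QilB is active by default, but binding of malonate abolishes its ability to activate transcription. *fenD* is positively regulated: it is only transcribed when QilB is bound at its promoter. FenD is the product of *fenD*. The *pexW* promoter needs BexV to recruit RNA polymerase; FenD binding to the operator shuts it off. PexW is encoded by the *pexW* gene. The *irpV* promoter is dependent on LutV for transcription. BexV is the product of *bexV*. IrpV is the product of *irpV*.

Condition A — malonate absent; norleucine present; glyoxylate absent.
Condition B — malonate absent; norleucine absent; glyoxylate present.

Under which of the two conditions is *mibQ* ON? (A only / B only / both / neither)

neither

Condition A:
Malonate is absent, so QilB is active.
No repressor is bound and QilB is active, so *fenD* is transcribed.
So FenD is produced and active.
Norleucine is present, so FubN is active.
No repressor is bound and FubN is active, so *bexV* is transcribed.
So BexV is produced and active.
With repressor FenD bound, *pexW* is not transcribed.
So PexW is not produced.
Glyoxylate is absent, so LutV is inactive.
Required activator LutV is absent, so *irpV* is not transcribed.
So IrpV is not produced.
Required activator PexW is absent, so *mibQ* is not transcribed.
→ *mibQ* is OFF in A.
Condition B:
Malonate is absent, so QilB is active.
No repressor is bound and QilB is active, so *fenD* is transcribed.
So FenD is produced and active.
Norleucine is absent, so FubN is inactive.
Required activator FubN is absent, so *bexV* is not transcribed.
So BexV is not produced.
With repressor FenD bound, *pexW* is not transcribed.
So PexW is not produced.
Glyoxylate is present, so LutV is active.
No repressor is bound and LutV is active, so *irpV* is transcribed.
So IrpV is produced and active.
Required activator PexW is absent, so *mibQ* is not transcribed.
→ *mibQ* is OFF in B.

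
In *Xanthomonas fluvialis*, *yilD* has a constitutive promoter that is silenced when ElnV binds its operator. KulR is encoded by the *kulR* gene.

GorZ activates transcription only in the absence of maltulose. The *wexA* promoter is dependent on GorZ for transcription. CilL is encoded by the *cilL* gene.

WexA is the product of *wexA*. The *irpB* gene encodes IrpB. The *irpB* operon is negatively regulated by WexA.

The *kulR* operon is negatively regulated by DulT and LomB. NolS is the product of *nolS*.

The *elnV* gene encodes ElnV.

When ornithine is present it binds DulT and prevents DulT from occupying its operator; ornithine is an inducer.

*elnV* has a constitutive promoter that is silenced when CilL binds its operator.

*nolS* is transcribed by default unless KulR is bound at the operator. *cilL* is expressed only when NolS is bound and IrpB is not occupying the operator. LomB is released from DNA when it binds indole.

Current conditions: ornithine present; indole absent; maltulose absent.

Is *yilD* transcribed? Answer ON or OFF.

Ornithine is present, so DulT is inactive.
Indole is absent, so LomB is active.
With repressor LomB bound, *kulR* is not transcribed.
So KulR is not produced.
With no repressor bound, *nolS* is transcribed.
So NolS is produced and active.
Maltulose is absent, so GorZ is active.
No repressor is bound and GorZ is active, so *wexA* is transcribed.
So WexA is produced and active.
With repressor WexA bound, *irpB* is not transcribed.
So IrpB is not produced.
No repressor is bound and NolS is active, so *cilL* is transcribed.
So CilL is produced and active.
With repressor CilL bound, *elnV* is not transcribed.
So ElnV is not produced.
With no repressor bound, *yilD* is transcribed.

ON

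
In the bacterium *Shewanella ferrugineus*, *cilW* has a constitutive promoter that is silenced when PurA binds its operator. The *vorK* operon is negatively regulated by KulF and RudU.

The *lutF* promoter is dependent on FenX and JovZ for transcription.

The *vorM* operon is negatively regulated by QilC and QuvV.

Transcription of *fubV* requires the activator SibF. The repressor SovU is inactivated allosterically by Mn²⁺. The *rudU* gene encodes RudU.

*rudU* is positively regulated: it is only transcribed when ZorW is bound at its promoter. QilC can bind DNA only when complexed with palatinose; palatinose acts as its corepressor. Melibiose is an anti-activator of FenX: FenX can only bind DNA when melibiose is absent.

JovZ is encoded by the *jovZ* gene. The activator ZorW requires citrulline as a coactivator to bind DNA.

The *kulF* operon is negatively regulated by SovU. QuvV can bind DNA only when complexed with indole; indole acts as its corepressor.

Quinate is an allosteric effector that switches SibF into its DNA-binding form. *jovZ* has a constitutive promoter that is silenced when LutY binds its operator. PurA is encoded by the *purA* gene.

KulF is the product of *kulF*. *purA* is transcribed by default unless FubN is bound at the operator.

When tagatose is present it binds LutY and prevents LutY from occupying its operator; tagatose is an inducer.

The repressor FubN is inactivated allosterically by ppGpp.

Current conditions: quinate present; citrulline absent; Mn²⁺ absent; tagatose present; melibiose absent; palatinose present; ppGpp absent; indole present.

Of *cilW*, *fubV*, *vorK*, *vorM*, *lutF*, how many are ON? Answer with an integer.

4

ppGpp is absent, so FubN is active.
With repressor FubN bound, *purA* is not transcribed.
So PurA is not produced.
With no repressor bound, *cilW* is transcribed.
→ *cilW* is ON.
Quinate is present, so SibF is active.
No repressor is bound and SibF is active, so *fubV* is transcribed.
→ *fubV* is ON.
Mn²⁺ is absent, so SovU is active.
With repressor SovU bound, *kulF* is not transcribed.
So KulF is not produced.
Citrulline is absent, so ZorW is inactive.
Required activator ZorW is absent, so *rudU* is not transcribed.
So RudU is not produced.
With no repressor bound, *vorK* is transcribed.
→ *vorK* is ON.
Palatinose is present, so QilC is active.
Indole is present, so QuvV is active.
With repressor QilC bound, *vorM* is not transcribed.
→ *vorM* is OFF.
Melibiose is absent, so FenX is active.
Tagatose is present, so LutY is inactive.
With no repressor bound, *jovZ* is transcribed.
So JovZ is produced and active.
No repressor is bound and FenX and JovZ are active, so *lutF* is transcribed.
→ *lutF* is ON.
4 of the 5 genes are transcribed.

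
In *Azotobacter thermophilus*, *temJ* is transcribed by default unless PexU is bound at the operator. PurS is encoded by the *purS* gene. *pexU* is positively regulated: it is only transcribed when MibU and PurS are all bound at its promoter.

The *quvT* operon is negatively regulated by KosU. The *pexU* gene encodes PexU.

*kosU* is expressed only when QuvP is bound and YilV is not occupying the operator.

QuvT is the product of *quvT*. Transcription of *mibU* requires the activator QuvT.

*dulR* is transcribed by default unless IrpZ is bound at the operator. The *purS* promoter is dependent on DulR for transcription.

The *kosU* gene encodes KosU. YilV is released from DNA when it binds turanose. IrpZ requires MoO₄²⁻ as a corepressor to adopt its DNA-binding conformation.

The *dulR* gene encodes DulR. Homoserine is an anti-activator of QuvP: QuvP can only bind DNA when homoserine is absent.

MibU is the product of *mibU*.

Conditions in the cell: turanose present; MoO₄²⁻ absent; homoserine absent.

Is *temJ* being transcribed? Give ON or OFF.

ON

Turanose is present, so YilV is inactive.
Homoserine is absent, so QuvP is active.
No repressor is bound and QuvP is active, so *kosU* is transcribed.
So KosU is produced and active.
With repressor KosU bound, *quvT* is not transcribed.
So QuvT is not produced.
Required activator QuvT is absent, so *mibU* is not transcribed.
So MibU is not produced.
MoO₄²⁻ is absent, so IrpZ is inactive.
With no repressor bound, *dulR* is transcribed.
So DulR is produced and active.
No repressor is bound and DulR is active, so *purS* is transcribed.
So PurS is produced and active.
Required activator MibU is absent, so *pexU* is not transcribed.
So PexU is not produced.
With no repressor bound, *temJ* is transcribed.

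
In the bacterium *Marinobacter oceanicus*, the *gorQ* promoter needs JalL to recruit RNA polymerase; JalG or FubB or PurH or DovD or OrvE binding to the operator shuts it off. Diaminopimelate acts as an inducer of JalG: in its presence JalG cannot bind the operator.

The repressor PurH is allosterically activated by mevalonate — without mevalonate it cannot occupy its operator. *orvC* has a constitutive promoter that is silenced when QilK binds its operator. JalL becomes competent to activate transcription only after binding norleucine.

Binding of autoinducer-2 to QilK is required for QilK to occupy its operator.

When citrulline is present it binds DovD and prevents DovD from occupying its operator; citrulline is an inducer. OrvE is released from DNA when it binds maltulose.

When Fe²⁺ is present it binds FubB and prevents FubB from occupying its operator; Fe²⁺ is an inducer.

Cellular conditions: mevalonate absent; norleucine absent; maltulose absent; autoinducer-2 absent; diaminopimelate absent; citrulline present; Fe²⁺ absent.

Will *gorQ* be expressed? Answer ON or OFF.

OFF

Norleucine is absent, so JalL is inactive.
Diaminopimelate is absent, so JalG is active.
Fe²⁺ is absent, so FubB is active.
Mevalonate is absent, so PurH is inactive.
Citrulline is present, so DovD is inactive.
Maltulose is absent, so OrvE is active.
With repressor JalG bound, *gorQ* is not transcribed.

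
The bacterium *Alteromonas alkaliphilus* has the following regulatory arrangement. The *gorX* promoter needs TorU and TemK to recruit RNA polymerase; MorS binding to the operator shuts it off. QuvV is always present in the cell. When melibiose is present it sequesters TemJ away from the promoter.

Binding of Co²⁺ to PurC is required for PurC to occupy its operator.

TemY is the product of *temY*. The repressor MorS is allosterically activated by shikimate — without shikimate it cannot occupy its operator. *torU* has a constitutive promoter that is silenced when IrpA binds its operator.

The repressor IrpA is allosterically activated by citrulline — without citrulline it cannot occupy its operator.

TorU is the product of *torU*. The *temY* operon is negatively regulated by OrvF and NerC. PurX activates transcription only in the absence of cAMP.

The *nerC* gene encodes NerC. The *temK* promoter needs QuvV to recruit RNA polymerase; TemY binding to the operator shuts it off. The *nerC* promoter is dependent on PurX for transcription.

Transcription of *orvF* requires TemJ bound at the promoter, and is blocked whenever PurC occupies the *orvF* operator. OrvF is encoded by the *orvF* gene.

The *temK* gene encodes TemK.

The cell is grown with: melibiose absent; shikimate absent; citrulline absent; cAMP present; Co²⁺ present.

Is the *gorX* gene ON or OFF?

Citrulline is absent, so IrpA is inactive.
With no repressor bound, *torU* is transcribed.
So TorU is produced and active.
Melibiose is absent, so TemJ is active.
Co²⁺ is present, so PurC is active.
With repressor PurC bound, *orvF* is not transcribed.
So OrvF is not produced.
cAMP is present, so PurX is inactive.
Required activator PurX is absent, so *nerC* is not transcribed.
So NerC is not produced.
With no repressor bound, *temY* is transcribed.
So TemY is produced and active.
QuvV is produced constitutively and is active.
With repressor TemY bound, *temK* is not transcribed.
So TemK is not produced.
Shikimate is absent, so MorS is inactive.
Required activator TemK is absent, so *gorX* is not transcribed.

OFF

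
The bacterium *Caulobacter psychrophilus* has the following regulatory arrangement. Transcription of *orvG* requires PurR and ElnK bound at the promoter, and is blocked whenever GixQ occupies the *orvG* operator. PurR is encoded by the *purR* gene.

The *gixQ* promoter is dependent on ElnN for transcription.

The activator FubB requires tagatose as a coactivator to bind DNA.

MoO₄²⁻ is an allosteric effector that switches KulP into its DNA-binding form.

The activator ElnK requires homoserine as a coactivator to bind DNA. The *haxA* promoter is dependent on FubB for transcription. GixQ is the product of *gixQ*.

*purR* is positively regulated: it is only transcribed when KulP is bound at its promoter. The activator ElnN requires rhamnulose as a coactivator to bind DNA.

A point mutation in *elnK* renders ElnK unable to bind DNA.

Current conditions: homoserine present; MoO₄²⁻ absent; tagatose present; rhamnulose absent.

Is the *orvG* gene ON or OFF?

MoO₄²⁻ is absent, so KulP is inactive.
Required activator KulP is absent, so *purR* is not transcribed.
So PurR is not produced.
ElnK is non-functional in this strain, so it has no effect.
Rhamnulose is absent, so ElnN is inactive.
Required activator ElnN is absent, so *gixQ* is not transcribed.
So GixQ is not produced.
Required activator PurR is absent, so *orvG* is not transcribed.

OFF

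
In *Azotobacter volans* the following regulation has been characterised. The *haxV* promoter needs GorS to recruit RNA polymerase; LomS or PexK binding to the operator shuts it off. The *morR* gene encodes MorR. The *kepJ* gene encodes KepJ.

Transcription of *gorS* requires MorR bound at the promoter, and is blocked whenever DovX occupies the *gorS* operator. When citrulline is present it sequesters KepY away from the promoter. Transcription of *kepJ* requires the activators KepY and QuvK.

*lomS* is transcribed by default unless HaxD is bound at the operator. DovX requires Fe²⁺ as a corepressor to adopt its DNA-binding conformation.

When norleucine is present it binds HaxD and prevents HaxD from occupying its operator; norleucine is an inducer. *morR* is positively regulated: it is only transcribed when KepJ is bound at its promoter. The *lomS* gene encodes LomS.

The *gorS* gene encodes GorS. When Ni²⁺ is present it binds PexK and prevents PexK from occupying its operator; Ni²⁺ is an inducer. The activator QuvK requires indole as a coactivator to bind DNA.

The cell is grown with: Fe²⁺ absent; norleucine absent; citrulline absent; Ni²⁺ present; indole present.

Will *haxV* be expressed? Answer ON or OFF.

ON

Fe²⁺ is absent, so DovX is inactive.
Citrulline is absent, so KepY is active.
Indole is present, so QuvK is active.
No repressor is bound and KepY and QuvK are active, so *kepJ* is transcribed.
So KepJ is produced and active.
No repressor is bound and KepJ is active, so *morR* is transcribed.
So MorR is produced and active.
No repressor is bound and MorR is active, so *gorS* is transcribed.
So GorS is produced and active.
Norleucine is absent, so HaxD is active.
With repressor HaxD bound, *lomS* is not transcribed.
So LomS is not produced.
Ni²⁺ is present, so PexK is inactive.
No repressor is bound and GorS is active, so *haxV* is transcribed.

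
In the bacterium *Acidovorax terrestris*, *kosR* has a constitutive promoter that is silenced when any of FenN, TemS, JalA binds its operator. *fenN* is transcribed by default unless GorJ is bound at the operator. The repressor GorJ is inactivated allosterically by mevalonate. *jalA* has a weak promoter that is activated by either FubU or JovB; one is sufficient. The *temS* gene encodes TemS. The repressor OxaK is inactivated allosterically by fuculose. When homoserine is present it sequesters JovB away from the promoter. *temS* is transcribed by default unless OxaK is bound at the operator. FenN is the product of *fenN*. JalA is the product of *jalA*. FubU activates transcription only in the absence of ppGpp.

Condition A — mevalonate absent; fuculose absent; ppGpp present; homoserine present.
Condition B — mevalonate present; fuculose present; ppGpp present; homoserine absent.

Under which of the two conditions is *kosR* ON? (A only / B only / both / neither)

Condition A:
Mevalonate is absent, so GorJ is active.
With repressor GorJ bound, *fenN* is not transcribed.
So FenN is not produced.
Fuculose is absent, so OxaK is active.
With repressor OxaK bound, *temS* is not transcribed.
So TemS is not produced.
ppGpp is present, so FubU is inactive.
Homoserine is present, so JovB is inactive.
No activator is available at the *jalA* promoter, so *jalA* is not transcribed.
So JalA is not produced.
With no repressor bound, *kosR* is transcribed.
→ *kosR* is ON in A.
Condition B:
Mevalonate is present, so GorJ is inactive.
With no repressor bound, *fenN* is transcribed.
So FenN is produced and active.
Fuculose is present, so OxaK is inactive.
With no repressor bound, *temS* is transcribed.
So TemS is produced and active.
ppGpp is present, so FubU is inactive.
Homoserine is absent, so JovB is active.
Activator JovB is present, so *jalA* is transcribed.
So JalA is produced and active.
With repressor FenN bound, *kosR* is not transcribed.
→ *kosR* is OFF in B.

A only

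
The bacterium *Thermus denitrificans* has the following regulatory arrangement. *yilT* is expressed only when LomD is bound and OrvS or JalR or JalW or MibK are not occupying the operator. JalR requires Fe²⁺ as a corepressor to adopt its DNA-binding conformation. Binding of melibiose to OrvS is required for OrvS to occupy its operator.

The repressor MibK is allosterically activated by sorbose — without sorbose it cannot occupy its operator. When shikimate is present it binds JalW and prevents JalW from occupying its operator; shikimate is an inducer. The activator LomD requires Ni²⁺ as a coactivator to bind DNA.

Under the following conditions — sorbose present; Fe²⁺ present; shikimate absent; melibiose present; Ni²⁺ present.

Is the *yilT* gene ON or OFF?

OFF

Ni²⁺ is present, so LomD is active.
Melibiose is present, so OrvS is active.
Fe²⁺ is present, so JalR is active.
Shikimate is absent, so JalW is active.
Sorbose is present, so MibK is active.
With repressor OrvS bound, *yilT* is not transcribed.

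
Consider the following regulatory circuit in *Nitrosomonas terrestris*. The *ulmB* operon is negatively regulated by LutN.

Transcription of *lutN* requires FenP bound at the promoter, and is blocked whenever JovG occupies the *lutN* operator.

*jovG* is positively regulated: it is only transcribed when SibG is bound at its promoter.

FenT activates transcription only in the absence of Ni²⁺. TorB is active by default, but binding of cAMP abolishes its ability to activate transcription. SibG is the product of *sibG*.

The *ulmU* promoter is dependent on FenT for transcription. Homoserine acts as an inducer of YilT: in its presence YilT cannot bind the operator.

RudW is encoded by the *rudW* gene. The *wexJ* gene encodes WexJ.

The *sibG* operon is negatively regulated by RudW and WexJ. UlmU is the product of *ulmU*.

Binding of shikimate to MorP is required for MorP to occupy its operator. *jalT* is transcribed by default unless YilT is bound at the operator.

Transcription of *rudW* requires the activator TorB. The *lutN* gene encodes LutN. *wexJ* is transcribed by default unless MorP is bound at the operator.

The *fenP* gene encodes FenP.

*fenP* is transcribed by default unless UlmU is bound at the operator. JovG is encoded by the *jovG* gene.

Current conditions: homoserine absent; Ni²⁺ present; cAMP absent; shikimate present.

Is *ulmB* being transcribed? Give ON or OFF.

cAMP is absent, so TorB is active.
No repressor is bound and TorB is active, so *rudW* is transcribed.
So RudW is produced and active.
Shikimate is present, so MorP is active.
With repressor MorP bound, *wexJ* is not transcribed.
So WexJ is not produced.
With repressor RudW bound, *sibG* is not transcribed.
So SibG is not produced.
Required activator SibG is absent, so *jovG* is not transcribed.
So JovG is not produced.
Ni²⁺ is present, so FenT is inactive.
Required activator FenT is absent, so *ulmU* is not transcribed.
So UlmU is not produced.
With no repressor bound, *fenP* is transcribed.
So FenP is produced and active.
No repressor is bound and FenP is active, so *lutN* is transcribed.
So LutN is produced and active.
With repressor LutN bound, *ulmB* is not transcribed.

OFF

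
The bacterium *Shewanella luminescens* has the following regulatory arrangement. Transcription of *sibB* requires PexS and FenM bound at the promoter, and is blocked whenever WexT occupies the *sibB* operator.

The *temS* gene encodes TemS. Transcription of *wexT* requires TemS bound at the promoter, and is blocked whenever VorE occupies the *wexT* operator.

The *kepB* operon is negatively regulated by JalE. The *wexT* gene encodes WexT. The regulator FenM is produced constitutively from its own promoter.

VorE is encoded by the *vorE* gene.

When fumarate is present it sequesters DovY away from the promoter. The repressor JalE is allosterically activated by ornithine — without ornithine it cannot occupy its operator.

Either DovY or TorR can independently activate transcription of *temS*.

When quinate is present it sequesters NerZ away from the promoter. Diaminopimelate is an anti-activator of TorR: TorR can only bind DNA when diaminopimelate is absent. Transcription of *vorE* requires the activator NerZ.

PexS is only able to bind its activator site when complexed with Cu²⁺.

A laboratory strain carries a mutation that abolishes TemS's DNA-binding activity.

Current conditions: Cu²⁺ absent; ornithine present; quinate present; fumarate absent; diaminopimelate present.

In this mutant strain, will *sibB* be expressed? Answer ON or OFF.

Cu²⁺ is absent, so PexS is inactive.
FenM is produced constitutively and is active.
TemS is non-functional in this strain, so it has no effect.
Quinate is present, so NerZ is inactive.
Required activator NerZ is absent, so *vorE* is not transcribed.
So VorE is not produced.
Required activator TemS is absent, so *wexT* is not transcribed.
So WexT is not produced.
Required activator PexS is absent, so *sibB* is not transcribed.

OFF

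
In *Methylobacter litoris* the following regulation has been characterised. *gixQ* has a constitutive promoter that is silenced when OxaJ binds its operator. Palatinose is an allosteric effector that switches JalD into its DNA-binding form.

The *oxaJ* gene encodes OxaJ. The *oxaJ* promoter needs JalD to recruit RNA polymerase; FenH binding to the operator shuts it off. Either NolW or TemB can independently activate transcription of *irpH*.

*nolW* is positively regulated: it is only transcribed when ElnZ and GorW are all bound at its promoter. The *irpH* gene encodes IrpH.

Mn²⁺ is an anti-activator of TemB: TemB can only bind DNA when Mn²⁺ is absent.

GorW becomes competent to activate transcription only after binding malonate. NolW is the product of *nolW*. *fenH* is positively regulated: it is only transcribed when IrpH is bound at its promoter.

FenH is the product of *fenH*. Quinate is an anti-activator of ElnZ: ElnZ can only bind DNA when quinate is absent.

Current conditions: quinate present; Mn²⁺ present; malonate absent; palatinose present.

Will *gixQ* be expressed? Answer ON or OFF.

Quinate is present, so ElnZ is inactive.
Malonate is absent, so GorW is inactive.
Required activator ElnZ is absent, so *nolW* is not transcribed.
So NolW is not produced.
Mn²⁺ is present, so TemB is inactive.
No activator is available at the *irpH* promoter, so *irpH* is not transcribed.
So IrpH is not produced.
Required activator IrpH is absent, so *fenH* is not transcribed.
So FenH is not produced.
Palatinose is present, so JalD is active.
No repressor is bound and JalD is active, so *oxaJ* is transcribed.
So OxaJ is produced and active.
With repressor OxaJ bound, *gixQ* is not transcribed.

OFF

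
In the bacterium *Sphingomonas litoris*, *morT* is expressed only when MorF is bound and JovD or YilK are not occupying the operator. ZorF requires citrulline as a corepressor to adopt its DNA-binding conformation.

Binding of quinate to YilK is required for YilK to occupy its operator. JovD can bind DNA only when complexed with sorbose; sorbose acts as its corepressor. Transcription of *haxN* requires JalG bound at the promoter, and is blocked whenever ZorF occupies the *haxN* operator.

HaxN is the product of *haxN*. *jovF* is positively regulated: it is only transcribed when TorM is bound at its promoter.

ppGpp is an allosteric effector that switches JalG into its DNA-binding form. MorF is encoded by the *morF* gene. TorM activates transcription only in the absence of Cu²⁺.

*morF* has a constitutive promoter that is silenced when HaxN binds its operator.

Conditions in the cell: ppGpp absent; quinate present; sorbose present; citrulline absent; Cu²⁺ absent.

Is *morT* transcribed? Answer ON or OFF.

Sorbose is present, so JovD is active.
Citrulline is absent, so ZorF is inactive.
ppGpp is absent, so JalG is inactive.
Required activator JalG is absent, so *haxN* is not transcribed.
So HaxN is not produced.
With no repressor bound, *morF* is transcribed.
So MorF is produced and active.
Quinate is present, so YilK is active.
With repressor JovD bound, *morT* is not transcribed.

OFF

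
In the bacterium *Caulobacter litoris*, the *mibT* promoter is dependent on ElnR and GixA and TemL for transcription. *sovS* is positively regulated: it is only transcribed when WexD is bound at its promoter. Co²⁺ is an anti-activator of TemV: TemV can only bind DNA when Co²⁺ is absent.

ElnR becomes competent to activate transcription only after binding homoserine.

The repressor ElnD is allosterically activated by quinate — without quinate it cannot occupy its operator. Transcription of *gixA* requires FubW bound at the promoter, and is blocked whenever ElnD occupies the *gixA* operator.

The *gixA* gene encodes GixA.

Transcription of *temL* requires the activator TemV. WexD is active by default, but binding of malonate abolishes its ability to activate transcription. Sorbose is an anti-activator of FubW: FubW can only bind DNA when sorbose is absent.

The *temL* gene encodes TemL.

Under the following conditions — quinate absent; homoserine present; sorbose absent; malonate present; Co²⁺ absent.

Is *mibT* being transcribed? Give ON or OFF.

ON

Homoserine is present, so ElnR is active.
Sorbose is absent, so FubW is active.
Quinate is absent, so ElnD is inactive.
No repressor is bound and FubW is active, so *gixA* is transcribed.
So GixA is produced and active.
Co²⁺ is absent, so TemV is active.
No repressor is bound and TemV is active, so *temL* is transcribed.
So TemL is produced and active.
No repressor is bound and ElnR and GixA and TemL are active, so *mibT* is transcribed.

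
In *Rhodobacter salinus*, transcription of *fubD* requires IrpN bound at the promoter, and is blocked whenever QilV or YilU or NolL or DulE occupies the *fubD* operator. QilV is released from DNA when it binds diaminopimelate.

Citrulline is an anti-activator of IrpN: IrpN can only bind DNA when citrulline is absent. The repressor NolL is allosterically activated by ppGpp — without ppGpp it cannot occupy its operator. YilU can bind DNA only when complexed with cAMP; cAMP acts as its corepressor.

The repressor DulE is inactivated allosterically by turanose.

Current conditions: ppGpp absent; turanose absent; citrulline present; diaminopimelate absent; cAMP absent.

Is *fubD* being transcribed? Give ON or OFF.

OFF

Diaminopimelate is absent, so QilV is active.
cAMP is absent, so YilU is inactive.
ppGpp is absent, so NolL is inactive.
Turanose is absent, so DulE is active.
Citrulline is present, so IrpN is inactive.
With repressor QilV bound, *fubD* is not transcribed.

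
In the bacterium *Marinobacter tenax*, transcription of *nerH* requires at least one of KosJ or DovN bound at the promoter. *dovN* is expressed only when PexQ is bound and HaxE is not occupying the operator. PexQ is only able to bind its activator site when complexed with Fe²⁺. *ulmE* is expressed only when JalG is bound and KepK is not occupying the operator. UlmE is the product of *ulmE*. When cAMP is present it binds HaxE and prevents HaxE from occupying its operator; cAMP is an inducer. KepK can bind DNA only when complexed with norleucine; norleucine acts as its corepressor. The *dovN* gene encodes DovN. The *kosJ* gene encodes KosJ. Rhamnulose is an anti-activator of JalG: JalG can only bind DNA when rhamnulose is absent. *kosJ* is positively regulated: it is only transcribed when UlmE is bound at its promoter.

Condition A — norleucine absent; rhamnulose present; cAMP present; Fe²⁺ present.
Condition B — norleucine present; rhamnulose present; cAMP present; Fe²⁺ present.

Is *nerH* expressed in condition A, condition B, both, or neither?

both

Condition A:
Norleucine is absent, so KepK is inactive.
Rhamnulose is present, so JalG is inactive.
Required activator JalG is absent, so *ulmE* is not transcribed.
So UlmE is not produced.
Required activator UlmE is absent, so *kosJ* is not transcribed.
So KosJ is not produced.
cAMP is present, so HaxE is inactive.
Fe²⁺ is present, so PexQ is active.
No repressor is bound and PexQ is active, so *dovN* is transcribed.
So DovN is produced and active.
Activator DovN is present, so *nerH* is transcribed.
→ *nerH* is ON in A.
Condition B:
Norleucine is present, so KepK is active.
Rhamnulose is present, so JalG is inactive.
With repressor KepK bound, *ulmE* is not transcribed.
So UlmE is not produced.
Required activator UlmE is absent, so *kosJ* is not transcribed.
So KosJ is not produced.
cAMP is present, so HaxE is inactive.
Fe²⁺ is present, so PexQ is active.
No repressor is bound and PexQ is active, so *dovN* is transcribed.
So DovN is produced and active.
Activator DovN is present, so *nerH* is transcribed.
→ *nerH* is ON in B.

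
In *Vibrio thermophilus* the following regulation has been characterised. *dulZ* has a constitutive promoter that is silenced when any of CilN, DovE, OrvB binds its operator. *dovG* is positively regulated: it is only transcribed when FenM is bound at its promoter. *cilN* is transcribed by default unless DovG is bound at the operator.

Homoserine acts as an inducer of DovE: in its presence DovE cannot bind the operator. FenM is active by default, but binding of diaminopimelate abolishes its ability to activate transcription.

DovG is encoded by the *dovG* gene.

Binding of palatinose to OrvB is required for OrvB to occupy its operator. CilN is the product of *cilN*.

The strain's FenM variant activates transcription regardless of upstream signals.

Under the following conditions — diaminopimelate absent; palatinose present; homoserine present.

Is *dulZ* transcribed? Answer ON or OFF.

FenM is constitutively active in this strain.
No repressor is bound and FenM is active, so *dovG* is transcribed.
So DovG is produced and active.
With repressor DovG bound, *cilN* is not transcribed.
So CilN is not produced.
Homoserine is present, so DovE is inactive.
Palatinose is present, so OrvB is active.
With repressor OrvB bound, *dulZ* is not transcribed.

OFF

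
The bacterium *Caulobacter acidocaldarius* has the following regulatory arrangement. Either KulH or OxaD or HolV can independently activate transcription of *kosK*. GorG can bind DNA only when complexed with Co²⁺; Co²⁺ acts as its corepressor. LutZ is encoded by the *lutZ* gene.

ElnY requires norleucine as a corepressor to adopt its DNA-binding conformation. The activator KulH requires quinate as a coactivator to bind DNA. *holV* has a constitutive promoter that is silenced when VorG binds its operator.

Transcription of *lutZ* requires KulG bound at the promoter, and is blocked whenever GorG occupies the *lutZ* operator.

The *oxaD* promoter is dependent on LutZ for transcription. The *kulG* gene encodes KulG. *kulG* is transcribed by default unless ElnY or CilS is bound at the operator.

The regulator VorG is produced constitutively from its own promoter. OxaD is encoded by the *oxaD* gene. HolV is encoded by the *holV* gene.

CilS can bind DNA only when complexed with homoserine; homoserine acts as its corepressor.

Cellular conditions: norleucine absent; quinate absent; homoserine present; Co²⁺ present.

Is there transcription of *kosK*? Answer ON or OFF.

OFF

Quinate is absent, so KulH is inactive.
Co²⁺ is present, so GorG is active.
Norleucine is absent, so ElnY is inactive.
Homoserine is present, so CilS is active.
With repressor CilS bound, *kulG* is not transcribed.
So KulG is not produced.
With repressor GorG bound, *lutZ* is not transcribed.
So LutZ is not produced.
Required activator LutZ is absent, so *oxaD* is not transcribed.
So OxaD is not produced.
VorG is produced constitutively and is active.
With repressor VorG bound, *holV* is not transcribed.
So HolV is not produced.
No activator is available at the *kosK* promoter, so *kosK* is not transcribed.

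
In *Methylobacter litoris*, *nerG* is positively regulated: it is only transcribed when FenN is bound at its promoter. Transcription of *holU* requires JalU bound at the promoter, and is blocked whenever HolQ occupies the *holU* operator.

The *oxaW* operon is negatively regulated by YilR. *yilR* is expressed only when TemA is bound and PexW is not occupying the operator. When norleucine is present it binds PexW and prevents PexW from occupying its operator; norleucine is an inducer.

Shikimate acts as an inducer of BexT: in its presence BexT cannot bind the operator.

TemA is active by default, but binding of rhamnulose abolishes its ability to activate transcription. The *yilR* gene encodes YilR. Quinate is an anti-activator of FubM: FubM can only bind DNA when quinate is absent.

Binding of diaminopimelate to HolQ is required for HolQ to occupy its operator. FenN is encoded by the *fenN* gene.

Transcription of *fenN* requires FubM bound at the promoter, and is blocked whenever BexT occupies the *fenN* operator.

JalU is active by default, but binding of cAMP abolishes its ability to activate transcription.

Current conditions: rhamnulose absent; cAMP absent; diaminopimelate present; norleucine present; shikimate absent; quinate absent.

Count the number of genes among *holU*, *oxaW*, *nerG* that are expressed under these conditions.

Diaminopimelate is present, so HolQ is active.
cAMP is absent, so JalU is active.
With repressor HolQ bound, *holU* is not transcribed.
→ *holU* is OFF.
Rhamnulose is absent, so TemA is active.
Norleucine is present, so PexW is inactive.
No repressor is bound and TemA is active, so *yilR* is transcribed.
So YilR is produced and active.
With repressor YilR bound, *oxaW* is not transcribed.
→ *oxaW* is OFF.
Shikimate is absent, so BexT is active.
Quinate is absent, so FubM is active.
With repressor BexT bound, *fenN* is not transcribed.
So FenN is not produced.
Required activator FenN is absent, so *nerG* is not transcribed.
→ *nerG* is OFF.
0 of the 3 genes are transcribed.

0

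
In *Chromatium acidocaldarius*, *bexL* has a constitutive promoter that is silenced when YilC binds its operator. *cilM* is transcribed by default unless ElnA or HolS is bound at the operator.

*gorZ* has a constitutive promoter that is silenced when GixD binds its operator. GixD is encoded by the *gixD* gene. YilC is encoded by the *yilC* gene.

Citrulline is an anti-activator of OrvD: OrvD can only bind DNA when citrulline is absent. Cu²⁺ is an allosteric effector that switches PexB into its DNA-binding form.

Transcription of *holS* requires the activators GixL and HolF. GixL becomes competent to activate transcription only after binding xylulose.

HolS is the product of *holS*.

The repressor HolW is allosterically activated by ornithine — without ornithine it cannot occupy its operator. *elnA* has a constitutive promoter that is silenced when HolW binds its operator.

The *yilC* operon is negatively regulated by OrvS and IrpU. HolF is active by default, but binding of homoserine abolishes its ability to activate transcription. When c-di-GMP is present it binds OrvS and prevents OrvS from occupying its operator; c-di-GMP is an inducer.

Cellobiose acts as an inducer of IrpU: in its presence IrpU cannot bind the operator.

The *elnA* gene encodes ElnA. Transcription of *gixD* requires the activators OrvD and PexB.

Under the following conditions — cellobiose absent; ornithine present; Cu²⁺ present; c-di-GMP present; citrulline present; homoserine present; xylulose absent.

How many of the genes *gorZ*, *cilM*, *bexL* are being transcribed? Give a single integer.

3

Citrulline is present, so OrvD is inactive.
Cu²⁺ is present, so PexB is active.
Required activator OrvD is absent, so *gixD* is not transcribed.
So GixD is not produced.
With no repressor bound, *gorZ* is transcribed.
→ *gorZ* is ON.
Ornithine is present, so HolW is active.
With repressor HolW bound, *elnA* is not transcribed.
So ElnA is not produced.
Xylulose is absent, so GixL is inactive.
Homoserine is present, so HolF is inactive.
Required activator GixL is absent, so *holS* is not transcribed.
So HolS is not produced.
With no repressor bound, *cilM* is transcribed.
→ *cilM* is ON.
c-di-GMP is present, so OrvS is inactive.
Cellobiose is absent, so IrpU is active.
With repressor IrpU bound, *yilC* is not transcribed.
So YilC is not produced.
With no repressor bound, *bexL* is transcribed.
→ *bexL* is ON.
3 of the 3 genes are transcribed.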